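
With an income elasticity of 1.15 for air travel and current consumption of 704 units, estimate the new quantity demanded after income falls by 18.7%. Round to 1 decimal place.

%ΔQ ≈ η × %ΔI = 1.15 × (-18.7%) = -21.505%.
New Q ≈ 704 × (1 − 0.21505) = 552.6.

552.6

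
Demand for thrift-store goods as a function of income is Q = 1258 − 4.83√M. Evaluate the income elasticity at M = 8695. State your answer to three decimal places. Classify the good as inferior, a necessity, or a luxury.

-0.279 (inferior good)

At M = 8695: Q = 807.617.
dQ/dM = -4.83/(2√M) = -0.025899 at this income.
η = (dQ/dM)·(M/Q) = -0.025899 × (8695/807.617) = -0.279.
Since η < 0, the good is an inferior good.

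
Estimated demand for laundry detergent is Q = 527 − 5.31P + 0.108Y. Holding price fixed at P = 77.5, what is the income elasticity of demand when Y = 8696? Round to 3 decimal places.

At P = 77.5, Y = 8696: Q = 1054.643.
Holding P constant, ∂Q/∂Y = 0.108.
η_Y = (∂Q/∂Y)·(Y/Q) = 0.108 × (8696/1054.643) = 0.891.

0.891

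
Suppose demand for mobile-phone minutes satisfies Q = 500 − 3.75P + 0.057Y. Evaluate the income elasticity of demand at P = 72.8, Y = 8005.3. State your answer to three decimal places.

0.668

At P = 72.8, Y = 8005.3: Q = 683.302.
Holding P constant, ∂Q/∂Y = 0.057.
η_Y = (∂Q/∂Y)·(Y/Q) = 0.057 × (8005.3/683.302) = 0.668.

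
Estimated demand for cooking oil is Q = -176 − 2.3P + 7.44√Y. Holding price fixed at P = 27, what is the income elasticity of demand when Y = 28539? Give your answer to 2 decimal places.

At P = 27, Y = 28539: Q = 1018.776.
Holding P constant, ∂Q/∂Y = 7.44/(2√Y) = 0.0220203.
η_Y = (∂Q/∂Y)·(Y/Q) = 0.0220203 × (28539/1018.776) = 0.62.

0.62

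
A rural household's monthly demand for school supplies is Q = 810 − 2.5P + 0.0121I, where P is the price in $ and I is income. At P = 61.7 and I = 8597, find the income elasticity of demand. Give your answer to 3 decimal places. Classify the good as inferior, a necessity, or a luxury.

At P = 61.7, I = 8597: Q = 759.774.
Holding P constant, ∂Q/∂I = 0.0121.
η_I = (∂Q/∂I)·(I/Q) = 0.0121 × (8597/759.774) = 0.137.
Since 0 < η < 1, this is a necessity.

0.137 (necessity)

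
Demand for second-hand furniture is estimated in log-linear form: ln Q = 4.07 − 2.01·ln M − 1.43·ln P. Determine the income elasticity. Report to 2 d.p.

In a log-linear demand, the coefficient on ln M is the income elasticity.
So η = -2.01.

-2.01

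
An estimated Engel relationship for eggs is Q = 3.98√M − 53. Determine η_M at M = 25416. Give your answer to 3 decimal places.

At M = 25416: Q = 581.507.
dQ/dM = 3.98/(2√M) = 0.0124824 at this income.
η = (dQ/dM)·(M/Q) = 0.0124824 × (25416/581.507) = 0.546.

0.546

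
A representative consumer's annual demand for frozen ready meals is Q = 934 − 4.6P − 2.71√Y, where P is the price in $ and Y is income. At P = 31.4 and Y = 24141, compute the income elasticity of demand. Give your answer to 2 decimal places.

-0.57

At P = 31.4, Y = 24141: Q = 368.497.
Holding P constant, ∂Q/∂Y = -2.71/(2√Y) = -0.00872091.
η_Y = (∂Q/∂Y)·(Y/Q) = -0.00872091 × (24141/368.497) = -0.57.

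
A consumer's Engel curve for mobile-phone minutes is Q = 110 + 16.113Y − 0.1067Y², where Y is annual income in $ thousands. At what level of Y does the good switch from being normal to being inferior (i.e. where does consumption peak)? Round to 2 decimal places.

75.51

dQ/dY = 16.113 − 0.2134Y.
The good is inferior where dQ/dY < 0. Setting dQ/dY = 0 gives Y = 16.113 / 0.2134 = 75.51.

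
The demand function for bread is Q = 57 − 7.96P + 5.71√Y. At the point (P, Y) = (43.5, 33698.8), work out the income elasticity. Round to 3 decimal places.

At P = 43.5, Y = 33698.8: Q = 758.938.
Holding P constant, ∂Q/∂Y = 5.71/(2√Y) = 0.0155525.
η_Y = (∂Q/∂Y)·(Y/Q) = 0.0155525 × (33698.8/758.938) = 0.691.

0.691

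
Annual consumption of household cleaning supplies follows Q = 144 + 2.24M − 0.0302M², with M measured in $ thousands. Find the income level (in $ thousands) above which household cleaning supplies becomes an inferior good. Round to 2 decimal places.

37.09

dQ/dM = 2.24 − 0.0604M.
The good is inferior where dQ/dM < 0. Setting dQ/dM = 0 gives M = 2.24 / 0.0604 = 37.09.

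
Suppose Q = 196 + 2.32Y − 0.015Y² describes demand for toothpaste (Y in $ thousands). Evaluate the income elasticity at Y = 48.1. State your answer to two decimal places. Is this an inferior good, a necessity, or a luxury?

0.15 (necessity)

At Y = 48.1: Q = 272.8878.
dQ/dY = 2.32 − 0.03Y = 0.87700.
η = (dQ/dY)·(Y/Q) = 0.87700 × (48.1/272.8878) = 0.15.
0 < η < 1 ⇒ necessity.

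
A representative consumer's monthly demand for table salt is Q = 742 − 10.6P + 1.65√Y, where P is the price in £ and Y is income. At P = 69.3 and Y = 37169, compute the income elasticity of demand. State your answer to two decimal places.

0.49

At P = 69.3, Y = 37169: Q = 325.528.
Holding P constant, ∂Q/∂Y = 1.65/(2√Y) = 0.00427921.
η_Y = (∂Q/∂Y)·(Y/Q) = 0.00427921 × (37169/325.528) = 0.49.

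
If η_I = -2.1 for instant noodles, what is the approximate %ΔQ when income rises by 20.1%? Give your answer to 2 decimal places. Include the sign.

-42.21%

%ΔQ ≈ η × %ΔI = -2.1 × 20.1% = -42.21%.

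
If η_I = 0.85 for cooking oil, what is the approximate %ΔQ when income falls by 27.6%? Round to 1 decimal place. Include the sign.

%ΔQ ≈ η × %ΔI = 0.85 × (-27.6%) = -23.5%.

-23.5%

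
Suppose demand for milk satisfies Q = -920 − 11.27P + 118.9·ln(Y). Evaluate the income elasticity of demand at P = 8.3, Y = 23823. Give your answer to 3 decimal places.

At P = 8.3, Y = 23823: Q = 184.782.
Holding P constant, ∂Q/∂Y = 118.9/Y = 0.00499098.
η_Y = (∂Q/∂Y)·(Y/Q) = 0.00499098 × (23823/184.782) = 0.643.

0.643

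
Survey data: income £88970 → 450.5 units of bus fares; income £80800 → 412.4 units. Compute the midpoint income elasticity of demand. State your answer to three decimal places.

ΔQ = 412.4 − 450.5 = -38.1; midpoint Q̄ = (450.5 + 412.4)/2 = 431.45.
ΔI = 80800 − 88970 = -8170; midpoint Ī = (88970 + 80800)/2 = 84885.
η = (ΔQ/Q̄) ÷ (ΔI/Ī) = (-38.1/431.45) ÷ (-8170/84885) = 0.917.

0.917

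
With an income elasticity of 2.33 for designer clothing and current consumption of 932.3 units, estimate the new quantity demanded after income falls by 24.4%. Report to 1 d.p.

%ΔQ ≈ η × %ΔI = 2.33 × (-24.4%) = -56.852%.
New Q ≈ 932.3 × (1 − 0.56852) = 402.3.

402.3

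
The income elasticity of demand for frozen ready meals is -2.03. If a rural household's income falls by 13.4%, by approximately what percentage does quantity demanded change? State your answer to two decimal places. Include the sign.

%ΔQ ≈ η × %ΔI = -2.03 × (-13.4%) = 27.20%.

27.20%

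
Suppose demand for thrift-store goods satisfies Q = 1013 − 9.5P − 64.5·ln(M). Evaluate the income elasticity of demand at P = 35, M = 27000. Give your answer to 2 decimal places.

At P = 35, M = 27000: Q = 22.368.
Holding P constant, ∂Q/∂M = -64.5/M = -0.00238889.
η_M = (∂Q/∂M)·(M/Q) = -0.00238889 × (27000/22.368) = -2.88.

-2.88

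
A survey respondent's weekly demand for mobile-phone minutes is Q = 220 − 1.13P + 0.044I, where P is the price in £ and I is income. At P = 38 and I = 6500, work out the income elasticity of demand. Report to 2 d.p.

0.62

At P = 38, I = 6500: Q = 463.060.
Holding P constant, ∂Q/∂I = 0.044.
η_I = (∂Q/∂I)·(I/Q) = 0.044 × (6500/463.060) = 0.62.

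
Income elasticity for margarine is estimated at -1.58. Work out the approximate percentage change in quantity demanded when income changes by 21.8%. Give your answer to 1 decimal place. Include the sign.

-34.4%

%ΔQ ≈ η × %ΔI = -1.58 × 21.8% = -34.4%.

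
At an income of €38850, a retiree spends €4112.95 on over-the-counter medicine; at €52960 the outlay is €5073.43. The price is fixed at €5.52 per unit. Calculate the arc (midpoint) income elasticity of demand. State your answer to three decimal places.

0.680

With a constant price, Q₁ = 4112.95/5.52 = 745.100 and Q₂ = 5073.43/5.52 = 919.100 (equivalently, work directly with expenditure since P cancels).
Midpoint %ΔQ = (5073.43 − 4112.95)/4593.19 = 0.20911; midpoint %ΔI = (52960 − 38850)/45905 = 0.30737.
η = 0.20911 / 0.30737 = 0.680.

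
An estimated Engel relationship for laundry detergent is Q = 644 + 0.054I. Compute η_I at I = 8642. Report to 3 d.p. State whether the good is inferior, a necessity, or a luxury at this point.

At I = 8642: Q = 1110.668.
dQ/dI = 0.054.
η = (dQ/dI)·(I/Q) = 0.054 × (8642/1110.668) = 0.420.
Since 0 < η < 1, the good is a necessity.

0.420 (necessity)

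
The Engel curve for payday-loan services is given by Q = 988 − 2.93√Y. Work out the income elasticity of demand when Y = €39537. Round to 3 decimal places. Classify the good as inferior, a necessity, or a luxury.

-0.719 (inferior good)

At Y = 39537: Q = 405.401.
dQ/dY = -2.93/(2√Y) = -0.00736777 at this income.
η = (dQ/dY)·(Y/Q) = -0.00736777 × (39537/405.401) = -0.719.
Since η < 0, the good is an inferior good.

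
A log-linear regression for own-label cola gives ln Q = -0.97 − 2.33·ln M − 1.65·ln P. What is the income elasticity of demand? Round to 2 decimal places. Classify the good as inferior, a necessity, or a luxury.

-2.33 (inferior good)

In a log-linear demand, the coefficient on ln M is the income elasticity.
So η = -2.33.
η < 0 ⇒ inferior good.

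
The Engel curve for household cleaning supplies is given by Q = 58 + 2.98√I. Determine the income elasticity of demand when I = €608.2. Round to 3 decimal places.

At I = 608.2: Q = 131.492.
dQ/dI = 2.98/(2√I) = 0.0604175 at this income.
η = (dQ/dI)·(I/Q) = 0.0604175 × (608.2/131.492) = 0.279.

0.279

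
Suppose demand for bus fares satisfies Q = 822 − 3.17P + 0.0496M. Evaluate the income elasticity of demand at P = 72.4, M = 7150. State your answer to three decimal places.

At P = 72.4, M = 7150: Q = 947.132.
Holding P constant, ∂Q/∂M = 0.0496.
η_M = (∂Q/∂M)·(M/Q) = 0.0496 × (7150/947.132) = 0.374.

0.374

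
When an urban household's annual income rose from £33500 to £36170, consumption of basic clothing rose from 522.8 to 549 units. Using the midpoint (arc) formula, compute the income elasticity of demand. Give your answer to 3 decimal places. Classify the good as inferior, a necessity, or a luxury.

0.638 (necessity)

ΔQ = 549 − 522.8 = 26.2; midpoint Q̄ = (522.8 + 549)/2 = 535.9.
ΔI = 36170 − 33500 = 2670; midpoint Ī = (33500 + 36170)/2 = 34835.
η = (ΔQ/Q̄) ÷ (ΔI/Ī) = (26.2/535.9) ÷ (2670/34835) = 0.638.
0 < η < 1 ⇒ necessity.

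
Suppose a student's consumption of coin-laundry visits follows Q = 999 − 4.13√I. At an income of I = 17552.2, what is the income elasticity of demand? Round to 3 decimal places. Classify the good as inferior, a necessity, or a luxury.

At I = 17552.2: Q = 451.838.
dQ/dI = -4.13/(2√I) = -0.0155867 at this income.
η = (dQ/dI)·(I/Q) = -0.0155867 × (17552.2/451.838) = -0.605.
Since η < 0, the good is an inferior good.

-0.605 (inferior good)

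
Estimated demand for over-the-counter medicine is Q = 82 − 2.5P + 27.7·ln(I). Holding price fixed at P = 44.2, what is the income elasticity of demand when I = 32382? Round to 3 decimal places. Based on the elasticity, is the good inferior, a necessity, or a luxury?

0.107 (necessity)

At P = 44.2, I = 32382: Q = 259.174.
Holding P constant, ∂Q/∂I = 27.7/I = 0.000855414.
η_I = (∂Q/∂I)·(I/Q) = 0.000855414 × (32382/259.174) = 0.107.
Since 0 < η < 1, this is a necessity.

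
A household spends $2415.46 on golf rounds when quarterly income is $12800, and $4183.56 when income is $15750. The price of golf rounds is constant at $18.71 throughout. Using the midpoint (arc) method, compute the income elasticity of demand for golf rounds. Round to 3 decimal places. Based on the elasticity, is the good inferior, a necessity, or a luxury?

With a constant price, Q₁ = 2415.46/18.71 = 129.100 and Q₂ = 4183.56/18.71 = 223.600 (equivalently, work directly with expenditure since P cancels).
Midpoint %ΔQ = (4183.56 − 2415.46)/3299.51 = 0.53587; midpoint %ΔI = (15750 − 12800)/14275 = 0.20665.
η = 0.53587 / 0.20665 = 2.593.
η > 1 ⇒ luxury.

2.593 (luxury)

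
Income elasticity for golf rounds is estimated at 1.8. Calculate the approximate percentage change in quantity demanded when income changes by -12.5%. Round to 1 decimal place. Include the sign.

%ΔQ ≈ η × %ΔI = 1.8 × (-12.5%) = -22.5%.

-22.5%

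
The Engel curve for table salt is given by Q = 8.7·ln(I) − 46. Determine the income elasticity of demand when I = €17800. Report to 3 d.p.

0.222

At I = 17800: Q = 39.146.
dQ/dI = 8.7/I = 0.000488764 at this income.
η = (dQ/dI)·(I/Q) = 0.000488764 × (17800/39.146) = 0.222.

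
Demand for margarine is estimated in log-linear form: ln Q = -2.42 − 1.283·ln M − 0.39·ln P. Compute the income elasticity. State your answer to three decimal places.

In a log-linear demand, the coefficient on ln M is the income elasticity.
So η = -1.283.

-1.283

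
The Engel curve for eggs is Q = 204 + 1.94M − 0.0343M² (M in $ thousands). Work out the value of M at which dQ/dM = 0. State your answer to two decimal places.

dQ/dM = 1.94 − 0.0686M.
The good is inferior where dQ/dM < 0. Setting dQ/dM = 0 gives M = 1.94 / 0.0686 = 28.28.

28.28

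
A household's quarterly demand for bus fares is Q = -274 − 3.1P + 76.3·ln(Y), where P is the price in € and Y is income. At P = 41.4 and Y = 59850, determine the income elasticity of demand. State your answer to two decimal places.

0.17

At P = 41.4, Y = 59850: Q = 436.929.
Holding P constant, ∂Q/∂Y = 76.3/Y = 0.00127485.
η_Y = (∂Q/∂Y)·(Y/Q) = 0.00127485 × (59850/436.929) = 0.17.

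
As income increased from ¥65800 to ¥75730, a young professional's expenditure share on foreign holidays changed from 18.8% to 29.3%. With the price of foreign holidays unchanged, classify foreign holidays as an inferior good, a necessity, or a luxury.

The budget share rises as income rises, so η > 1.

luxury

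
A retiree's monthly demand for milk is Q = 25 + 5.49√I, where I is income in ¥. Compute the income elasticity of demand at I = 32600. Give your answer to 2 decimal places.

0.49

At I = 32600: Q = 1016.245.
dQ/dI = 5.49/(2√I) = 0.0152031 at this income.
η = (dQ/dI)·(I/Q) = 0.0152031 × (32600/1016.245) = 0.49.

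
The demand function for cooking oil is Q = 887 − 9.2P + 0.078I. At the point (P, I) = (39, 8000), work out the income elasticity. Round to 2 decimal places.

0.54

At P = 39, I = 8000: Q = 1152.200.
Holding P constant, ∂Q/∂I = 0.078.
η_I = (∂Q/∂I)·(I/Q) = 0.078 × (8000/1152.200) = 0.54.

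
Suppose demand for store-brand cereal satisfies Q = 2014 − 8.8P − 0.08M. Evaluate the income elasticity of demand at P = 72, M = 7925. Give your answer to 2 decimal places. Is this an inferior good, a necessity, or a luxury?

At P = 72, M = 7925: Q = 746.400.
Holding P constant, ∂Q/∂M = −0.08.
η_M = (∂Q/∂M)·(M/Q) = -0.08 × (7925/746.400) = -0.85.
Since η < 0, this is an inferior good.

-0.85 (inferior good)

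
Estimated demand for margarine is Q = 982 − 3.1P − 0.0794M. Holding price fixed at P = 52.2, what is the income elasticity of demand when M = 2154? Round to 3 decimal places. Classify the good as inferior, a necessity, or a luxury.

At P = 52.2, M = 2154: Q = 649.152.
Holding P constant, ∂Q/∂M = −0.0794.
η_M = (∂Q/∂M)·(M/Q) = -0.0794 × (2154/649.152) = -0.263.
Since η < 0, this is an inferior good.

-0.263 (inferior good)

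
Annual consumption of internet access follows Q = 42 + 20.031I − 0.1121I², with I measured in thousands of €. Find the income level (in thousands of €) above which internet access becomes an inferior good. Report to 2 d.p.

89.34

dQ/dI = 20.031 − 0.2242I.
The good is inferior where dQ/dI < 0. Setting dQ/dI = 0 gives I = 20.031 / 0.2242 = 89.34.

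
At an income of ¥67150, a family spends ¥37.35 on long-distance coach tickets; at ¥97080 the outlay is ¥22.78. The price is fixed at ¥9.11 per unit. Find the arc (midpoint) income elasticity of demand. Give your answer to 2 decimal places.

-1.33

With a constant price, Q₁ = 37.35/9.11 = 4.100 and Q₂ = 22.78/9.11 = 2.501 (equivalently, work directly with expenditure since P cancels).
Midpoint %ΔQ = (22.78 − 37.35)/30.07 = -0.48462; midpoint %ΔI = (97080 − 67150)/82115 = 0.36449.
η = -0.48462 / 0.36449 = -1.33.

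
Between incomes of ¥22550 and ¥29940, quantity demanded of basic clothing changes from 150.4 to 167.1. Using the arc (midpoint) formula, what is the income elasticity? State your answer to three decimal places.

0.374

ΔQ = 167.1 − 150.4 = 16.7; midpoint Q̄ = (150.4 + 167.1)/2 = 158.75.
ΔI = 29940 − 22550 = 7390; midpoint Ī = (22550 + 29940)/2 = 26245.
η = (ΔQ/Q̄) ÷ (ΔI/Ī) = (16.7/158.75) ÷ (7390/26245) = 0.374.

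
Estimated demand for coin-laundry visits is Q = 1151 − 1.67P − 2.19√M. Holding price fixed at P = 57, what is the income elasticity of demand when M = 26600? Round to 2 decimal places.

At P = 57, M = 26600: Q = 698.632.
Holding P constant, ∂Q/∂M = -2.19/(2√M) = -0.00671388.
η_M = (∂Q/∂M)·(M/Q) = -0.00671388 × (26600/698.632) = -0.26.

-0.26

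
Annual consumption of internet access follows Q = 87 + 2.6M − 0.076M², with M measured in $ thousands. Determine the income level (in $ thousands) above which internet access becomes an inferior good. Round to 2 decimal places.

dQ/dM = 2.6 − 0.152M.
The good is inferior where dQ/dM < 0. Setting dQ/dM = 0 gives M = 2.6 / 0.152 = 17.11.

17.11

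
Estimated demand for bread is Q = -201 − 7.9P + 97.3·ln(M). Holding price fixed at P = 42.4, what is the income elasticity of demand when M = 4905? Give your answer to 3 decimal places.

At P = 42.4, M = 4905: Q = 290.896.
Holding P constant, ∂Q/∂M = 97.3/M = 0.0198369.
η_M = (∂Q/∂M)·(M/Q) = 0.0198369 × (4905/290.896) = 0.334.

0.334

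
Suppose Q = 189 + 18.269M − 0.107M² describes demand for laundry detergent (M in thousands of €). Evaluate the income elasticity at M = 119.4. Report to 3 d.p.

At M = 119.4: Q = 844.8881.
dQ/dM = 18.269 − 0.214M = -7.28260.
η = (dQ/dM)·(M/Q) = -7.28260 × (119.4/844.8881) = -1.029.

-1.029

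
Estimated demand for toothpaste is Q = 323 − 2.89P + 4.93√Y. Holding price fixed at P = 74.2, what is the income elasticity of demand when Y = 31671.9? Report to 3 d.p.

0.445

At P = 74.2, Y = 31671.9: Q = 985.934.
Holding P constant, ∂Q/∂Y = 4.93/(2√Y) = 0.013851.
η_Y = (∂Q/∂Y)·(Y/Q) = 0.013851 × (31671.9/985.934) = 0.445.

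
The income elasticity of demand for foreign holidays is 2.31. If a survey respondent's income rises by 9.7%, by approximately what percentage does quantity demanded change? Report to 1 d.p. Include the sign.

22.4%

%ΔQ ≈ η × %ΔI = 2.31 × 9.7% = 22.4%.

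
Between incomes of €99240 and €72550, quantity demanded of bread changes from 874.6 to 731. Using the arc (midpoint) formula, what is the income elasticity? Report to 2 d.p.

ΔQ = 731 − 874.6 = -143.6; midpoint Q̄ = (874.6 + 731)/2 = 802.8.
ΔI = 72550 − 99240 = -26690; midpoint Ī = (99240 + 72550)/2 = 85895.
η = (ΔQ/Q̄) ÷ (ΔI/Ī) = (-143.6/802.8) ÷ (-26690/85895) = 0.58.

0.58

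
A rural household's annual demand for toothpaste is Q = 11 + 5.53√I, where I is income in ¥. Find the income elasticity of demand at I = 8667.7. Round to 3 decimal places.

At I = 8667.7: Q = 525.846.
dQ/dI = 5.53/(2√I) = 0.0296991 at this income.
η = (dQ/dI)·(I/Q) = 0.0296991 × (8667.7/525.846) = 0.490.

0.490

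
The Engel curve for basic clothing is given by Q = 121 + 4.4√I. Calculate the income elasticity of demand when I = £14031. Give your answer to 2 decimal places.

0.41

At I = 14031: Q = 642.191.
dQ/dI = 4.4/(2√I) = 0.0185728 at this income.
η = (dQ/dI)·(I/Q) = 0.0185728 × (14031/642.191) = 0.41.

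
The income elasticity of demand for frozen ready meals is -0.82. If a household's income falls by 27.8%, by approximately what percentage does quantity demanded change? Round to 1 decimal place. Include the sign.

22.8%

%ΔQ ≈ η × %ΔI = -0.82 × (-27.8%) = 22.8%.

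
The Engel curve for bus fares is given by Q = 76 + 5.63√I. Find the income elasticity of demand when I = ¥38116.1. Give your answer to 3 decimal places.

0.468

At I = 38116.1: Q = 1175.164.
dQ/dI = 5.63/(2√I) = 0.0144186 at this income.
η = (dQ/dI)·(I/Q) = 0.0144186 × (38116.1/1175.164) = 0.468.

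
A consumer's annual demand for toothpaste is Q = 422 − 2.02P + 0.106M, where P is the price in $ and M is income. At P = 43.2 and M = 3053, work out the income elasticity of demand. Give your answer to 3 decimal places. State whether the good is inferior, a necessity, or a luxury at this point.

0.492 (necessity)

At P = 43.2, M = 3053: Q = 658.354.
Holding P constant, ∂Q/∂M = 0.106.
η_M = (∂Q/∂M)·(M/Q) = 0.106 × (3053/658.354) = 0.492.
Since 0 < η < 1, this is a necessity.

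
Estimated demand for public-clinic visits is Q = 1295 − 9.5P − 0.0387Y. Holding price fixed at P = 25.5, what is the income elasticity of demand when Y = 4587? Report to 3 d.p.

-0.203

At P = 25.5, Y = 4587: Q = 875.233.
Holding P constant, ∂Q/∂Y = −0.0387.
η_Y = (∂Q/∂Y)·(Y/Q) = -0.0387 × (4587/875.233) = -0.203.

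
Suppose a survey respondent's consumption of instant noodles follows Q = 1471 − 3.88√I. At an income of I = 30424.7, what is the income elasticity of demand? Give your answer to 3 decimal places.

-0.426

At I = 30424.7: Q = 794.224.
dQ/dI = -3.88/(2√I) = -0.0111221 at this income.
η = (dQ/dI)·(I/Q) = -0.0111221 × (30424.7/794.224) = -0.426.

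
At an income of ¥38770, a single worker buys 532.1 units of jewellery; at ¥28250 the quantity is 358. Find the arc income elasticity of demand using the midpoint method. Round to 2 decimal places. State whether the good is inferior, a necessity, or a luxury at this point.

1.25 (luxury)

ΔQ = 358 − 532.1 = -174.1; midpoint Q̄ = (532.1 + 358)/2 = 445.05.
ΔI = 28250 − 38770 = -10520; midpoint Ī = (38770 + 28250)/2 = 33510.
η = (ΔQ/Q̄) ÷ (ΔI/Ī) = (-174.1/445.05) ÷ (-10520/33510) = 1.25.
η > 1 ⇒ luxury.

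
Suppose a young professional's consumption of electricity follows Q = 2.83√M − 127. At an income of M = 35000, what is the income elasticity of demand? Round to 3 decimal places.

At M = 35000: Q = 402.445.
dQ/dM = 2.83/(2√M) = 0.00756349 at this income.
η = (dQ/dM)·(M/Q) = 0.00756349 × (35000/402.445) = 0.658.

0.658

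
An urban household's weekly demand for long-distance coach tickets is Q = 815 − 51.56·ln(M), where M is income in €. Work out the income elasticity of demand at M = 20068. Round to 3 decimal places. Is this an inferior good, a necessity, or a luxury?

At M = 20068: Q = 304.201.
dQ/dM = -51.56/M = -0.00256926 at this income.
η = (dQ/dM)·(M/Q) = -0.00256926 × (20068/304.201) = -0.169.
Since η < 0, the good is an inferior good.

-0.169 (inferior good)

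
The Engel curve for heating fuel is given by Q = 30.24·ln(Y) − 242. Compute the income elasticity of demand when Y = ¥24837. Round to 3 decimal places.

0.472

At Y = 24837: Q = 64.032.
dQ/dY = 30.24/Y = 0.00121754 at this income.
η = (dQ/dY)·(Y/Q) = 0.00121754 × (24837/64.032) = 0.472.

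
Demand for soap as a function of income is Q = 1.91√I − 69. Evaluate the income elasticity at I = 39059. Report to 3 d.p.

0.612

At I = 39059: Q = 308.480.
dQ/dI = 1.91/(2√I) = 0.00483218 at this income.
η = (dQ/dI)·(I/Q) = 0.00483218 × (39059/308.480) = 0.612.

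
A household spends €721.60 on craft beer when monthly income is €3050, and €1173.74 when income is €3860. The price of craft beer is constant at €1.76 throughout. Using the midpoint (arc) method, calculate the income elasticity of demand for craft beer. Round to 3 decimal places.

With a constant price, Q₁ = 721.60/1.76 = 410.000 and Q₂ = 1173.74/1.76 = 666.898 (equivalently, work directly with expenditure since P cancels).
Midpoint %ΔQ = (1173.74 − 721.60)/947.67 = 0.47711; midpoint %ΔI = (3860 − 3050)/3455 = 0.23444.
η = 0.47711 / 0.23444 = 2.035.

2.035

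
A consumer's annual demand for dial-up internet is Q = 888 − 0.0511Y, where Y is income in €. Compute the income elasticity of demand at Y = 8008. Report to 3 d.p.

At Y = 8008: Q = 478.791.
dQ/dY = −0.0511.
η = (dQ/dY)·(Y/Q) = -0.0511 × (8008/478.791) = -0.855.

-0.855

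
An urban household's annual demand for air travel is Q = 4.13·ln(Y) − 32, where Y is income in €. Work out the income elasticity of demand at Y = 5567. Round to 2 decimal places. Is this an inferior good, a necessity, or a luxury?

At Y = 5567: Q = 3.620.
dQ/dY = 4.13/Y = 0.000741872 at this income.
η = (dQ/dY)·(Y/Q) = 0.000741872 × (5567/3.620) = 1.14.
Since η > 1, the good is a luxury.

1.14 (luxury)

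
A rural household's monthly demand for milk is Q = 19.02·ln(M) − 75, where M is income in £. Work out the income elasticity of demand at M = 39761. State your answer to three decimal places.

At M = 39761: Q = 126.434.
dQ/dM = 19.02/M = 0.000478358 at this income.
η = (dQ/dM)·(M/Q) = 0.000478358 × (39761/126.434) = 0.150.

0.150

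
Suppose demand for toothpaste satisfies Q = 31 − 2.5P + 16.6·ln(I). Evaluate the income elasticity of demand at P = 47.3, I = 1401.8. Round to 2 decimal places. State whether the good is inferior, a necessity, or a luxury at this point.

At P = 47.3, I = 1401.8: Q = 33.026.
Holding P constant, ∂Q/∂I = 16.6/I = 0.0118419.
η_I = (∂Q/∂I)·(I/Q) = 0.0118419 × (1401.8/33.026) = 0.50.
Since 0 < η < 1, this is a necessity.

0.50 (necessity)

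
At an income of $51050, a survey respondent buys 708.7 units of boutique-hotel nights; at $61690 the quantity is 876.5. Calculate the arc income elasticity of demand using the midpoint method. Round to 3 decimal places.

ΔQ = 876.5 − 708.7 = 167.8; midpoint Q̄ = (708.7 + 876.5)/2 = 792.6.
ΔI = 61690 − 51050 = 10640; midpoint Ī = (51050 + 61690)/2 = 56370.
η = (ΔQ/Q̄) ÷ (ΔI/Ī) = (167.8/792.6) ÷ (10640/56370) = 1.122.

1.122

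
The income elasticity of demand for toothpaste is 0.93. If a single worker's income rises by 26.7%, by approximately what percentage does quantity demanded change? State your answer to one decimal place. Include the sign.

%ΔQ ≈ η × %ΔI = 0.93 × 26.7% = 24.8%.

24.8%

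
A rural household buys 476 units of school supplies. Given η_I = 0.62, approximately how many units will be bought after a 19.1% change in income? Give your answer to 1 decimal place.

%ΔQ ≈ η × %ΔI = 0.62 × 19.1% = 11.842%.
New Q ≈ 476 × (1 + 0.11842) = 532.4.

532.4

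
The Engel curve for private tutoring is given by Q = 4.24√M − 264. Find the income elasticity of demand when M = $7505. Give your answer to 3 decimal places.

1.778

At M = 7505: Q = 103.317.
dQ/dM = 4.24/(2√M) = 0.0244715 at this income.
η = (dQ/dM)·(M/Q) = 0.0244715 × (7505/103.317) = 1.778.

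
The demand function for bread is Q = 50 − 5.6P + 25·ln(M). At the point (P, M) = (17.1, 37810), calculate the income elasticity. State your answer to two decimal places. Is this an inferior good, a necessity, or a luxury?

0.11 (necessity)

At P = 17.1, M = 37810: Q = 217.748.
Holding P constant, ∂Q/∂M = 25/M = 0.000661201.
η_M = (∂Q/∂M)·(M/Q) = 0.000661201 × (37810/217.748) = 0.11.
Since 0 < η < 1, this is a necessity.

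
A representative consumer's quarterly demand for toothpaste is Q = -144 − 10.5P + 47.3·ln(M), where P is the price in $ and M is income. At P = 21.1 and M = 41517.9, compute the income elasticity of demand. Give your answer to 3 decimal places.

At P = 21.1, M = 41517.9: Q = 137.433.
Holding P constant, ∂Q/∂M = 47.3/M = 0.00113927.
η_M = (∂Q/∂M)·(M/Q) = 0.00113927 × (41517.9/137.433) = 0.344.

0.344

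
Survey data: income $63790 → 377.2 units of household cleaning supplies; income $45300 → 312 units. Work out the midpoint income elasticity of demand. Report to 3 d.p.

0.558

ΔQ = 312 − 377.2 = -65.2; midpoint Q̄ = (377.2 + 312)/2 = 344.6.
ΔI = 45300 − 63790 = -18490; midpoint Ī = (63790 + 45300)/2 = 54545.
η = (ΔQ/Q̄) ÷ (ΔI/Ī) = (-65.2/344.6) ÷ (-18490/54545) = 0.558.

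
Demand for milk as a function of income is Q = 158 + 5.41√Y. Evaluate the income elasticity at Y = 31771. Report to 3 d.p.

At Y = 31771: Q = 1122.301.
dQ/dY = 5.41/(2√Y) = 0.0151758 at this income.
η = (dQ/dY)·(Y/Q) = 0.0151758 × (31771/1122.301) = 0.430.

0.430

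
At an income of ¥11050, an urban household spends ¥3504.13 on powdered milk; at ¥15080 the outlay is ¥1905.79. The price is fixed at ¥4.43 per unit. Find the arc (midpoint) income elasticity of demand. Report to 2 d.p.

-1.92

With a constant price, Q₁ = 3504.13/4.43 = 791.000 and Q₂ = 1905.79/4.43 = 430.201 (equivalently, work directly with expenditure since P cancels).
Midpoint %ΔQ = (1905.79 − 3504.13)/2704.96 = -0.59089; midpoint %ΔI = (15080 − 11050)/13065 = 0.30846.
η = -0.59089 / 0.30846 = -1.92.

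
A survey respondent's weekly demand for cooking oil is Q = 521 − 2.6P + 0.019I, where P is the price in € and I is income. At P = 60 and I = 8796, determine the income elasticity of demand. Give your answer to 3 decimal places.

At P = 60, I = 8796: Q = 532.124.
Holding P constant, ∂Q/∂I = 0.019.
η_I = (∂Q/∂I)·(I/Q) = 0.019 × (8796/532.124) = 0.314.

0.314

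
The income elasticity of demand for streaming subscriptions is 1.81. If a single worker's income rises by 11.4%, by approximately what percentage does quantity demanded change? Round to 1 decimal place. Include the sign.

%ΔQ ≈ η × %ΔI = 1.81 × 11.4% = 20.6%.

20.6%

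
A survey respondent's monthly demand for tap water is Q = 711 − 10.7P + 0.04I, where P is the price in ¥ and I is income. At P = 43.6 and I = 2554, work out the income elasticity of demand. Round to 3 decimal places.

0.295

At P = 43.6, I = 2554: Q = 346.640.
Holding P constant, ∂Q/∂I = 0.04.
η_I = (∂Q/∂I)·(I/Q) = 0.04 × (2554/346.640) = 0.295.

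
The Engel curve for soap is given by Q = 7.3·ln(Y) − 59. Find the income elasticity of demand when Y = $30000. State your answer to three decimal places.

0.449

At Y = 30000: Q = 16.255.
dQ/dY = 7.3/Y = 0.000243333 at this income.
η = (dQ/dY)·(Y/Q) = 0.000243333 × (30000/16.255) = 0.449.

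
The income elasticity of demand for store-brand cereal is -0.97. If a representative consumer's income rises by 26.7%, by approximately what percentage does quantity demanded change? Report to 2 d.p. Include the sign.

-25.90%

%ΔQ ≈ η × %ΔI = -0.97 × 26.7% = -25.90%.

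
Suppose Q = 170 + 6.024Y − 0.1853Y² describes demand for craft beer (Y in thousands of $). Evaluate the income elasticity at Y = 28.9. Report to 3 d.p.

At Y = 28.9: Q = 189.3292.
dQ/dY = 6.024 − 0.3706Y = -4.68634.
η = (dQ/dY)·(Y/Q) = -4.68634 × (28.9/189.3292) = -0.715.

-0.715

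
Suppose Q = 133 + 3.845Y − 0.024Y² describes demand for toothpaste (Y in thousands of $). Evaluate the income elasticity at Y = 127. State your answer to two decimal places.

-1.22

At Y = 127: Q = 234.2190.
dQ/dY = 3.845 − 0.048Y = -2.25100.
η = (dQ/dY)·(Y/Q) = -2.25100 × (127/234.2190) = -1.22.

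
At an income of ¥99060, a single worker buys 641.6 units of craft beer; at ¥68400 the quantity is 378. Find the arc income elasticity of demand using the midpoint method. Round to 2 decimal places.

1.41

ΔQ = 378 − 641.6 = -263.6; midpoint Q̄ = (641.6 + 378)/2 = 509.8.
ΔI = 68400 − 99060 = -30660; midpoint Ī = (99060 + 68400)/2 = 83730.
η = (ΔQ/Q̄) ÷ (ΔI/Ī) = (-263.6/509.8) ÷ (-30660/83730) = 1.41.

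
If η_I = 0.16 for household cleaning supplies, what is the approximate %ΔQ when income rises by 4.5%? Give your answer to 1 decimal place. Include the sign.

%ΔQ ≈ η × %ΔI = 0.16 × 4.5% = 0.7%.

0.7%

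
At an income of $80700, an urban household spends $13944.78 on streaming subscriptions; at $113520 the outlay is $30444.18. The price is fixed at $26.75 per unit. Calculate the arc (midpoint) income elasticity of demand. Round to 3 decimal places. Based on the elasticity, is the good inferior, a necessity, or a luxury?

With a constant price, Q₁ = 13944.78/26.75 = 521.300 and Q₂ = 30444.18/26.75 = 1138.100 (equivalently, work directly with expenditure since P cancels).
Midpoint %ΔQ = (30444.18 − 13944.78)/22194.48 = 0.74340; midpoint %ΔI = (113520 − 80700)/97110 = 0.33797.
η = 0.74340 / 0.33797 = 2.200.
η > 1 ⇒ luxury.

2.200 (luxury)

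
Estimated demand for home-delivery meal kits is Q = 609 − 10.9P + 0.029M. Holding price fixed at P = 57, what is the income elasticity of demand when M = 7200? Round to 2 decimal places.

1.06

At P = 57, M = 7200: Q = 196.500.
Holding P constant, ∂Q/∂M = 0.029.
η_M = (∂Q/∂M)·(M/Q) = 0.029 × (7200/196.500) = 1.06.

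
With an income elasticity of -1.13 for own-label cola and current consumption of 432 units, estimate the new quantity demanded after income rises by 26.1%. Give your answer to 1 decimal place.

304.6

%ΔQ ≈ η × %ΔI = -1.13 × 26.1% = -29.493%.
New Q ≈ 432 × (1 − 0.29493) = 304.6.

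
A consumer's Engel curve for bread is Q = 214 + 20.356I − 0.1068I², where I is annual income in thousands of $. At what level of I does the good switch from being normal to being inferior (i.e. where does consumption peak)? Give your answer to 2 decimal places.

95.30

dQ/dI = 20.356 − 0.2136I.
The good is inferior where dQ/dI < 0. Setting dQ/dI = 0 gives I = 20.356 / 0.2136 = 95.30.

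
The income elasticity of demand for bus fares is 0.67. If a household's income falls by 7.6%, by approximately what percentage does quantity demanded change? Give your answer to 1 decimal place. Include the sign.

%ΔQ ≈ η × %ΔI = 0.67 × (-7.6%) = -5.1%.

-5.1%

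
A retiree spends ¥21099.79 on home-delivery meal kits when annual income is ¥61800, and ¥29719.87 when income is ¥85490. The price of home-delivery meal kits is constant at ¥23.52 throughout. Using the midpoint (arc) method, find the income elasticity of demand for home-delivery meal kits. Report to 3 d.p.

1.055

With a constant price, Q₁ = 21099.79/23.52 = 897.100 and Q₂ = 29719.87/23.52 = 1263.600 (equivalently, work directly with expenditure since P cancels).
Midpoint %ΔQ = (29719.87 − 21099.79)/25409.83 = 0.33924; midpoint %ΔI = (85490 − 61800)/73645 = 0.32168.
η = 0.33924 / 0.32168 = 1.055.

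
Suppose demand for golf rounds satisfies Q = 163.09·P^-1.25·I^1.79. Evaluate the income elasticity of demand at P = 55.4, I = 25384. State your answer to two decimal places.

1.79

For a multiplicative demand Q = A·P^α·I^β, the income elasticity is β everywhere.
Here β = 1.79, so η = 1.79.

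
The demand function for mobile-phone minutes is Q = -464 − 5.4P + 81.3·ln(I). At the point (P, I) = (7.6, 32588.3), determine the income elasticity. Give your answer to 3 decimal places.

At P = 7.6, I = 32588.3: Q = 339.806.
Holding P constant, ∂Q/∂I = 81.3/I = 0.00249476.
η_I = (∂Q/∂I)·(I/Q) = 0.00249476 × (32588.3/339.806) = 0.239.

0.239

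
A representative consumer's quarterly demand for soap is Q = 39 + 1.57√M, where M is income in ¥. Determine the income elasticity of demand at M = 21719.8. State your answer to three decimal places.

At M = 21719.8: Q = 270.381.
dQ/dM = 1.57/(2√M) = 0.0053265 at this income.
η = (dQ/dM)·(M/Q) = 0.0053265 × (21719.8/270.381) = 0.428.

0.428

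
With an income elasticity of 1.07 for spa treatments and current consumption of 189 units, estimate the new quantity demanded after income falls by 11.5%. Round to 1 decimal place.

165.7

%ΔQ ≈ η × %ΔI = 1.07 × (-11.5%) = -12.305%.
New Q ≈ 189 × (1 − 0.12305) = 165.7.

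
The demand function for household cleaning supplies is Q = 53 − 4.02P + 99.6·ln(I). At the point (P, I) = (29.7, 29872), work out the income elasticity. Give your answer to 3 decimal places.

At P = 29.7, I = 29872: Q = 959.952.
Holding P constant, ∂Q/∂I = 99.6/I = 0.00333423.
η_I = (∂Q/∂I)·(I/Q) = 0.00333423 × (29872/959.952) = 0.104.

0.104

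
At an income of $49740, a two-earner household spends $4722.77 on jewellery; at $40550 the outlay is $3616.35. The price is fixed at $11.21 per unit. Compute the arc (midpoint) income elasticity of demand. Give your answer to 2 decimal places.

1.30

With a constant price, Q₁ = 4722.77/11.21 = 421.300 and Q₂ = 3616.35/11.21 = 322.600 (equivalently, work directly with expenditure since P cancels).
Midpoint %ΔQ = (3616.35 − 4722.77)/4169.56 = -0.26536; midpoint %ΔI = (40550 − 49740)/45145 = -0.20357.
η = -0.26536 / -0.20357 = 1.30.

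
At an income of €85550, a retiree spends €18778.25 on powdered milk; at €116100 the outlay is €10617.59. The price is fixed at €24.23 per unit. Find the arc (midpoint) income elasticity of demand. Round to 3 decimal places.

With a constant price, Q₁ = 18778.25/24.23 = 775.000 and Q₂ = 10617.59/24.23 = 438.200 (equivalently, work directly with expenditure since P cancels).
Midpoint %ΔQ = (10617.59 − 18778.25)/14697.92 = -0.55523; midpoint %ΔI = (116100 − 85550)/100825 = 0.30300.
η = -0.55523 / 0.30300 = -1.832.

-1.832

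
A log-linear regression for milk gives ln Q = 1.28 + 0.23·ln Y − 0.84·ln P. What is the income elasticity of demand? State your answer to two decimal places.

In a log-linear demand, the coefficient on ln Y is the income elasticity.
So η = 0.23.

0.23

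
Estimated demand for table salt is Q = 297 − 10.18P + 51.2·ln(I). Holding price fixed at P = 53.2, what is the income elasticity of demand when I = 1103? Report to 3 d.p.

0.449

At P = 53.2, I = 1103: Q = 114.120.
Holding P constant, ∂Q/∂I = 51.2/I = 0.0464189.
η_I = (∂Q/∂I)·(I/Q) = 0.0464189 × (1103/114.120) = 0.449.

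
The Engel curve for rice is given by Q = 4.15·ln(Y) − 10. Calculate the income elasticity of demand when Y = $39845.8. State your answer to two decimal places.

At Y = 39845.8: Q = 33.960.
dQ/dY = 4.15/Y = 0.000104152 at this income.
η = (dQ/dY)·(Y/Q) = 0.000104152 × (39845.8/33.960) = 0.12.

0.12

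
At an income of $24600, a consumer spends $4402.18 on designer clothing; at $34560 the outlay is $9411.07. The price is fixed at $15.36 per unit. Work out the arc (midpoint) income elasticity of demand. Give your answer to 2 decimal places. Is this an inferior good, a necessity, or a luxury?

2.15 (luxury)

With a constant price, Q₁ = 4402.18/15.36 = 286.600 and Q₂ = 9411.07/15.36 = 612.700 (equivalently, work directly with expenditure since P cancels).
Midpoint %ΔQ = (9411.07 − 4402.18)/6906.63 = 0.72523; midpoint %ΔI = (34560 − 24600)/29580 = 0.33671.
η = 0.72523 / 0.33671 = 2.15.
η > 1 ⇒ luxury.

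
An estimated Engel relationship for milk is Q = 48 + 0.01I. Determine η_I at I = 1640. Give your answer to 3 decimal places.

At I = 1640: Q = 64.400.
dQ/dI = 0.01.
η = (dQ/dI)·(I/Q) = 0.01 × (1640/64.400) = 0.255.

0.255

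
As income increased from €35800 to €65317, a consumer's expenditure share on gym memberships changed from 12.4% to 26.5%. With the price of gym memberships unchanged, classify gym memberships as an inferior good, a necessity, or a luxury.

The budget share rises as income rises, so η > 1.

luxury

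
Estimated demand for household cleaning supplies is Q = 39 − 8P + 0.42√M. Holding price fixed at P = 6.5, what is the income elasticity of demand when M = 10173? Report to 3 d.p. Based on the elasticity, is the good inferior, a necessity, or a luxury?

At P = 6.5, M = 10173: Q = 29.362.
Holding P constant, ∂Q/∂M = 0.42/(2√M) = 0.00208207.
η_M = (∂Q/∂M)·(M/Q) = 0.00208207 × (10173/29.362) = 0.721.
Since 0 < η < 1, this is a necessity.

0.721 (necessity)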